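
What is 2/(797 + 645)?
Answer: 1/721 ≈ 0.0013870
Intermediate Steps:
2/(797 + 645) = 2/1442 = 2*(1/1442) = 1/721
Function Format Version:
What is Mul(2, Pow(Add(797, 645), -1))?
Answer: Rational(1, 721) ≈ 0.0013870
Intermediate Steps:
Mul(2, Pow(Add(797, 645), -1)) = Mul(2, Pow(1442, -1)) = Mul(2, Rational(1, 1442)) = Rational(1, 721)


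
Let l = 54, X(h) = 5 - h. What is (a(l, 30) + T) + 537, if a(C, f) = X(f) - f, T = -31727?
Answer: -31245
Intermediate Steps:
a(C, f) = 5 - 2*f (a(C, f) = (5 - f) - f = 5 - 2*f)
(a(l, 30) + T) + 537 = ((5 - 2*30) - 31727) + 537 = ((5 - 60) - 31727) + 537 = (-55 - 31727) + 537 = -31782 + 537 = -31245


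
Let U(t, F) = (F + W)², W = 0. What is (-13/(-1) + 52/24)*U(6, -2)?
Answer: 182/3 ≈ 60.667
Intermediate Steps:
U(t, F) = F² (U(t, F) = (F + 0)² = F²)
(-13/(-1) + 52/24)*U(6, -2) = (-13/(-1) + 52/24)*(-2)² = (-13*(-1) + 52*(1/24))*4 = (13 + 13/6)*4 = (91/6)*4 = 182/3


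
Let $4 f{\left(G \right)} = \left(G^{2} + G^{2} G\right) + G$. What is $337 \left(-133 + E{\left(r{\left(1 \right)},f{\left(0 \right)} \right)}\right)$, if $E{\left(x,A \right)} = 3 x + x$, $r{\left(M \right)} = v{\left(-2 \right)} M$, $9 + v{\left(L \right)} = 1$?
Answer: $-55605$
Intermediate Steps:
$v{\left(L \right)} = -8$ ($v{\left(L \right)} = -9 + 1 = -8$)
$r{\left(M \right)} = - 8 M$
$f{\left(G \right)} = \frac{G}{4} + \frac{G^{2}}{4} + \frac{G^{3}}{4}$ ($f{\left(G \right)} = \frac{\left(G^{2} + G^{2} G\right) + G}{4} = \frac{\left(G^{2} + G^{3}\right) + G}{4} = \frac{G + G^{2} + G^{3}}{4} = \frac{G}{4} + \frac{G^{2}}{4} + \frac{G^{3}}{4}$)
$E{\left(x,A \right)} = 4 x$
$337 \left(-133 + E{\left(r{\left(1 \right)},f{\left(0 \right)} \right)}\right) = 337 \left(-133 + 4 \left(\left(-8\right) 1\right)\right) = 337 \left(-133 + 4 \left(-8\right)\right) = 337 \left(-133 - 32\right) = 337 \left(-165\right) = -55605$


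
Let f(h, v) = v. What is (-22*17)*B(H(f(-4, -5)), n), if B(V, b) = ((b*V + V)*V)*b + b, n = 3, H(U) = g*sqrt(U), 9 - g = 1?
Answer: 1435038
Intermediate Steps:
g = 8 (g = 9 - 1*1 = 9 - 1 = 8)
H(U) = 8*sqrt(U)
B(V, b) = b + V*b*(V + V*b) (B(V, b) = ((V*b + V)*V)*b + b = ((V + V*b)*V)*b + b = (V*(V + V*b))*b + b = V*b*(V + V*b) + b = b + V*b*(V + V*b))
(-22*17)*B(H(f(-4, -5)), n) = (-22*17)*(3*(1 + (8*sqrt(-5))**2 + 3*(8*sqrt(-5))**2)) = -1122*(1 + (8*(I*sqrt(5)))**2 + 3*(8*(I*sqrt(5)))**2) = -1122*(1 + (8*I*sqrt(5))**2 + 3*(8*I*sqrt(5))**2) = -1122*(1 - 320 + 3*(-320)) = -1122*(1 - 320 - 960) = -1122*(-1279) = -374*(-3837) = 1435038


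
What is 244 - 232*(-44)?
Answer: 10452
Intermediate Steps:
244 - 232*(-44) = 244 - 58*(-176) = 244 + 10208 = 10452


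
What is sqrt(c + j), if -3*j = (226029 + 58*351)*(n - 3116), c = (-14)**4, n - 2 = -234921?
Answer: sqrt(19549614931) ≈ 1.3982e+5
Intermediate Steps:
n = -234919 (n = 2 - 234921 = -234919)
c = 38416
j = 19549576515 (j = -(226029 + 58*351)*(-234919 - 3116)/3 = -(226029 + 20358)*(-238035)/3 = -82129*(-238035) = -1/3*(-58648729545) = 19549576515)
sqrt(c + j) = sqrt(38416 + 19549576515) = sqrt(19549614931)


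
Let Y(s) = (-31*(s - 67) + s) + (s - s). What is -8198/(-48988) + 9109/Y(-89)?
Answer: 242573799/116273018 ≈ 2.0862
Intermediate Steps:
Y(s) = 2077 - 30*s (Y(s) = (-31*(-67 + s) + s) + 0 = ((2077 - 31*s) + s) + 0 = (2077 - 30*s) + 0 = 2077 - 30*s)
-8198/(-48988) + 9109/Y(-89) = -8198/(-48988) + 9109/(2077 - 30*(-89)) = -8198*(-1/48988) + 9109/(2077 + 2670) = 4099/24494 + 9109/4747 = 242573799/116273018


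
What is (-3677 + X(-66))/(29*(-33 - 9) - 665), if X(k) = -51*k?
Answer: 311/1883 ≈ 0.16516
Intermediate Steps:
(-3677 + X(-66))/(29*(-33 - 9) - 665) = (-3677 - 51*(-66))/(29*(-33 - 9) - 665) = (-3677 + 3366)/(29*(-42) - 665) = -311/(-1218 - 665) = -311/(-1883) = -311*(-1/1883) = 311/1883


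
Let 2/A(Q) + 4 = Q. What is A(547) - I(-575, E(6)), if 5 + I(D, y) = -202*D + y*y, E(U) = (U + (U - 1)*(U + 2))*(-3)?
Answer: -73407625/543 ≈ -1.3519e+5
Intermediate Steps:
A(Q) = 2/(-4 + Q)
E(U) = -3*U - 3*(-1 + U)*(2 + U) (E(U) = (U + (-1 + U)*(2 + U))*(-3) = -3*U - 3*(-1 + U)*(2 + U))
I(D, y) = -5 + y² - 202*D (I(D, y) = -5 + (-202*D + y*y) = -5 + (-202*D + y²) = -5 + (y² - 202*D) = -5 + y² - 202*D)
A(547) - I(-575, E(6)) = 2/(-4 + 547) - (-5 + (6 - 6*6 - 3*6²)² - 202*(-575)) = 2/543 - (-5 + (6 - 36 - 3*36)² + 116150) = 2*(1/543) - (-5 + (6 - 36 - 108)² + 116150) = 2/543 - (-5 + (-138)² + 116150) = 2/543 - (-5 + 19044 + 116150) = 2/543 - 1*135189 = 2/543 - 135189 = -73407625/543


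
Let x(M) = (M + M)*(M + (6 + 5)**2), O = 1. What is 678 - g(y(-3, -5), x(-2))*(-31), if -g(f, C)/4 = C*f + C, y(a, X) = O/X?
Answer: 239486/5 ≈ 47897.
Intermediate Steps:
x(M) = 2*M*(121 + M) (x(M) = (2*M)*(M + 11**2) = (2*M)*(M + 121) = (2*M)*(121 + M) = 2*M*(121 + M))
y(a, X) = 1/X
g(f, C) = -4*C - 4*C*f (g(f, C) = -4*(C*f + C) = -4*(C + C*f) = -4*C - 4*C*f)
678 - g(y(-3, -5), x(-2))*(-31) = 678 - (-4*2*(-2)*(121 - 2)*(1 + 1/(-5)))*(-31) = 678 - (-4*2*(-2)*119*(1 - 1/5))*(-31) = 678 - (-4*(-476)*4/5)*(-31) = 678 - 7616*(-31)/5 = 678 - 1*(-236096/5) = 678 + 236096/5 = 239486/5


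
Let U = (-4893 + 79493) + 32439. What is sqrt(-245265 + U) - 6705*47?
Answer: -315135 + I*sqrt(138226) ≈ -3.1514e+5 + 371.79*I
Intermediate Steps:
U = 107039 (U = 74600 + 32439 = 107039)
sqrt(-245265 + U) - 6705*47 = sqrt(-245265 + 107039) - 6705*47 = sqrt(-138226) - 315135 = I*sqrt(138226) - 315135 = -315135 + I*sqrt(138226)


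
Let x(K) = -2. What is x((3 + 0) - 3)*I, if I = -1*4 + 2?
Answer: 4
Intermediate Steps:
I = -2 (I = -4 + 2 = -2)
x((3 + 0) - 3)*I = -2*(-2) = 4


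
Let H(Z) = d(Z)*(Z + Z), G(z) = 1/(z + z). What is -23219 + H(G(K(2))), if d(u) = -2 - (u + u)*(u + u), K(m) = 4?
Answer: -1486049/64 ≈ -23220.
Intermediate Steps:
G(z) = 1/(2*z)
d(u) = -2 - 4*u**2 (d(u) = -2 - 2*u*2*u = -2 - 4*u**2)
H(Z) = 2*Z*(-2 - 4*Z**2) (H(Z) = (-2 - 4*Z**2)*(Z + Z) = (-2 - 4*Z**2)*(2*Z) = 2*Z*(-2 - 4*Z**2))
-23219 + H(G(K(2))) = -23219 + (-8*((1/2)/4)**3 - 2/4) = -23219 + (-8*((1/2)*(1/4))**3 - 2/4) = -23219 + (-8*(1/8)**3 - 4*1/8) = -23219 + (-8*1/512 - 1/2) = -23219 + (-1/64 - 1/2) = -23219 - 33/64 = -1486049/64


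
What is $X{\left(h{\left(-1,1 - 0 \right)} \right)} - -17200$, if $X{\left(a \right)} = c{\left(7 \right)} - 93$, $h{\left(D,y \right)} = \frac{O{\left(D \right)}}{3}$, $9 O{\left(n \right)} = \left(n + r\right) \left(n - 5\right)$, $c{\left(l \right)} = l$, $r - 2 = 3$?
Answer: $17114$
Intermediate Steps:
$r = 5$ ($r = 2 + 3 = 5$)
$O{\left(n \right)} = \frac{\left(-5 + n\right) \left(5 + n\right)}{9}$ ($O{\left(n \right)} = \frac{\left(n + 5\right) \left(n - 5\right)}{9} = \frac{\left(5 + n\right) \left(-5 + n\right)}{9} = \frac{\left(-5 + n\right) \left(5 + n\right)}{9}$)
$h{\left(D,y \right)} = - \frac{25}{27} + \frac{D^{2}}{27}$ ($h{\left(D,y \right)} = \frac{- \frac{25}{9} + \frac{D^{2}}{9}}{3} = \left(- \frac{25}{9} + \frac{D^{2}}{9}\right) \frac{1}{3} = - \frac{25}{27} + \frac{D^{2}}{27}$)
$X{\left(a \right)} = -86$ ($X{\left(a \right)} = 7 - 93 = -86$)
$X{\left(h{\left(-1,1 - 0 \right)} \right)} - -17200 = -86 - -17200 = -86 + 17200 = 17114$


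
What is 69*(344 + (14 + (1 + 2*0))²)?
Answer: 39261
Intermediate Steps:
69*(344 + (14 + (1 + 2*0))²) = 69*(344 + (14 + (1 + 0))²) = 69*(344 + (14 + 1)²) = 69*(344 + 15²) = 69*(344 + 225) = 69*569 = 39261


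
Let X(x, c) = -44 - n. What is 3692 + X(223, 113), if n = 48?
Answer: 3600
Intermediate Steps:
X(x, c) = -92 (X(x, c) = -44 - 1*48 = -44 - 48 = -92)
3692 + X(223, 113) = 3692 - 92 = 3600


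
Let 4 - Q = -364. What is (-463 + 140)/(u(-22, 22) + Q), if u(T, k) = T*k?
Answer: 323/116 ≈ 2.7845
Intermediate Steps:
Q = 368 (Q = 4 - 1*(-364) = 4 + 364 = 368)
(-463 + 140)/(u(-22, 22) + Q) = (-463 + 140)/(-22*22 + 368) = -323/(-484 + 368) = -323/(-116) = -323*(-1/116) = 323/116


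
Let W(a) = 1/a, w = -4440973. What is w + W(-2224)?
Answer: -9876723953/2224 ≈ -4.4410e+6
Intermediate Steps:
w + W(-2224) = -4440973 + 1/(-2224) = -4440973 - 1/2224 = -9876723953/2224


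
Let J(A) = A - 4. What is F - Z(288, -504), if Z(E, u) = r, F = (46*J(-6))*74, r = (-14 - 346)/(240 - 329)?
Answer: -3029920/89 ≈ -34044.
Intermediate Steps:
J(A) = -4 + A
r = 360/89 (r = -360/(-89) = -360*(-1/89) = 360/89 ≈ 4.0449)
F = -34040 (F = (46*(-4 - 6))*74 = (46*(-10))*74 = -460*74 = -34040)
Z(E, u) = 360/89
F - Z(288, -504) = -34040 - 1*360/89 = -34040 - 360/89 = -3029920/89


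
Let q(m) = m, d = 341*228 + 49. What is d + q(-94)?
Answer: 77703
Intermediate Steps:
d = 77797 (d = 77748 + 49 = 77797)
d + q(-94) = 77797 - 94 = 77703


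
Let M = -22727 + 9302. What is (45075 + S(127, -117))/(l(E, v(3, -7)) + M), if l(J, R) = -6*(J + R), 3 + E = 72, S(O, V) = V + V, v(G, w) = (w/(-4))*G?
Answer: -29894/9247 ≈ -3.2328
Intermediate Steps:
M = -13425
v(G, w) = -G*w/4 (v(G, w) = (w*(-¼))*G = (-w/4)*G = -G*w/4)
S(O, V) = 2*V
E = 69 (E = -3 + 72 = 69)
l(J, R) = -6*J - 6*R
(45075 + S(127, -117))/(l(E, v(3, -7)) + M) = (45075 + 2*(-117))/((-6*69 - (-3)*3*(-7)/2) - 13425) = (45075 - 234)/((-414 - 6*21/4) - 13425) = 44841/((-414 - 63/2) - 13425) = 44841/(-891/2 - 13425) = 44841/(-27741/2) = 44841*(-2/27741) = -29894/9247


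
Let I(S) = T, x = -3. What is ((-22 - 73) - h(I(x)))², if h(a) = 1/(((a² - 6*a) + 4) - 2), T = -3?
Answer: 7595536/841 ≈ 9031.5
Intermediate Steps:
I(S) = -3
h(a) = 1/(2 + a² - 6*a) (h(a) = 1/((4 + a² - 6*a) - 2) = 1/(2 + a² - 6*a))
((-22 - 73) - h(I(x)))² = ((-22 - 73) - 1/(2 + (-3)² - 6*(-3)))² = (-95 - 1/(2 + 9 + 18))² = (-95 - 1/29)² = (-2756/29)² = 7595536/841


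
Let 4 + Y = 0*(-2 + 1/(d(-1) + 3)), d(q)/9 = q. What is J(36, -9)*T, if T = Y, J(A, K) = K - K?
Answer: 0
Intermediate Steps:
d(q) = 9*q
J(A, K) = 0
Y = -4 (Y = -4 + 0*(-2 + 1/(9*(-1) + 3)) = -4 + 0*(-2 + 1/(-9 + 3)) = -4 + 0*(-2 + 1/(-6)) = -4 + 0*(-2 - 1/6) = -4 + 0*(-13/6) = -4 + 0 = -4)
T = -4
J(36, -9)*T = 0*(-4) = 0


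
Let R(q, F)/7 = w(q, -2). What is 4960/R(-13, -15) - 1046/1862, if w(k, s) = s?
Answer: -330363/931 ≈ -354.85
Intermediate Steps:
R(q, F) = -14 (R(q, F) = 7*(-2) = -14)
4960/R(-13, -15) - 1046/1862 = 4960/(-14) - 1046/1862 = 4960*(-1/14) - 1046*1/1862 = -2480/7 - 523/931 = -330363/931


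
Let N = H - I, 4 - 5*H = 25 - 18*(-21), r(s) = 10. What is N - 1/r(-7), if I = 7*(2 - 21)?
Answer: 531/10 ≈ 53.100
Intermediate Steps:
H = -399/5 (H = ⅘ - (25 - 18*(-21))/5 = ⅘ - (25 + 378)/5 = ⅘ - ⅕*403 = ⅘ - 403/5 = -399/5 ≈ -79.800)
I = -133 (I = 7*(-19) = -133)
N = 266/5 (N = -399/5 - 1*(-133) = -399/5 + 133 = 266/5 ≈ 53.200)
N - 1/r(-7) = 266/5 - 1/10 = 266/5 - 1*⅒ = 266/5 - ⅒ = 531/10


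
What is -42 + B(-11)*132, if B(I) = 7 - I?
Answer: 2334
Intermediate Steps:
-42 + B(-11)*132 = -42 + (7 - 1*(-11))*132 = -42 + (7 + 11)*132 = -42 + 18*132 = -42 + 2376 = 2334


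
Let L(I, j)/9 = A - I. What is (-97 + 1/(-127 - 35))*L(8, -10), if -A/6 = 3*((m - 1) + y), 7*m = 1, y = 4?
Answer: 507370/9 ≈ 56374.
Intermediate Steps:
m = ⅐ (m = (⅐)*1 = ⅐ ≈ 0.14286)
A = -396/7 (A = -18*((⅐ - 1) + 4) = -18*(-6/7 + 4) = -18*22/7 = -6*66/7 = -396/7 ≈ -56.571)
L(I, j) = -3564/7 - 9*I (L(I, j) = 9*(-396/7 - I) = -3564/7 - 9*I)
(-97 + 1/(-127 - 35))*L(8, -10) = (-97 + 1/(-127 - 35))*(-3564/7 - 9*8) = (-97 + 1/(-162))*(-3564/7 - 72) = (-97 - 1/162)*(-4068/7) = -15715/162*(-4068/7) = 507370/9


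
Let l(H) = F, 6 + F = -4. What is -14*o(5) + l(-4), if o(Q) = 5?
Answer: -80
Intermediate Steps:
F = -10 (F = -6 - 4 = -10)
l(H) = -10
-14*o(5) + l(-4) = -14*5 - 10 = -70 - 10 = -80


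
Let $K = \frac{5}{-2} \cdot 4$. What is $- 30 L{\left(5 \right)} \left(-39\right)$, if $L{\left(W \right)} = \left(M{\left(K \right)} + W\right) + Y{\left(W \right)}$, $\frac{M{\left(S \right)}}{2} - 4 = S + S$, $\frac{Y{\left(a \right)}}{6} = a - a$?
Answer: $-31590$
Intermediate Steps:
$K = -10$ ($K = 5 \left(- \frac{1}{2}\right) 4 = \left(- \frac{5}{2}\right) 4 = -10$)
$Y{\left(a \right)} = 0$ ($Y{\left(a \right)} = 6 \left(a - a\right) = 6 \cdot 0 = 0$)
$M{\left(S \right)} = 8 + 4 S$ ($M{\left(S \right)} = 8 + 2 \left(S + S\right) = 8 + 2 \cdot 2 S = 8 + 4 S$)
$L{\left(W \right)} = -32 + W$ ($L{\left(W \right)} = \left(\left(8 + 4 \left(-10\right)\right) + W\right) + 0 = \left(\left(8 - 40\right) + W\right) + 0 = \left(-32 + W\right) + 0 = -32 + W$)
$- 30 L{\left(5 \right)} \left(-39\right) = - 30 \left(-32 + 5\right) \left(-39\right) = \left(-30\right) \left(-27\right) \left(-39\right) = 810 \left(-39\right) = -31590$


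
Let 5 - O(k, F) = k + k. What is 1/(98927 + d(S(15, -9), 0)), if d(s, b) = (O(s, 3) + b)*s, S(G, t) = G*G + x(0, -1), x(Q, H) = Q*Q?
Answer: -1/1198 ≈ -0.00083472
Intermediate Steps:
O(k, F) = 5 - 2*k (O(k, F) = 5 - (k + k) = 5 - 2*k)
x(Q, H) = Q²
S(G, t) = G² (S(G, t) = G*G + 0² = G² + 0 = G²)
d(s, b) = s*(5 + b - 2*s) (d(s, b) = ((5 - 2*s) + b)*s = (5 + b - 2*s)*s = s*(5 + b - 2*s))
1/(98927 + d(S(15, -9), 0)) = 1/(98927 + 15²*(5 + 0 - 2*15²)) = 1/(98927 + 225*(5 + 0 - 2*225)) = 1/(98927 + 225*(5 + 0 - 450)) = 1/(98927 + 225*(-445)) = 1/(98927 - 100125) = 1/(-1198) = -1/1198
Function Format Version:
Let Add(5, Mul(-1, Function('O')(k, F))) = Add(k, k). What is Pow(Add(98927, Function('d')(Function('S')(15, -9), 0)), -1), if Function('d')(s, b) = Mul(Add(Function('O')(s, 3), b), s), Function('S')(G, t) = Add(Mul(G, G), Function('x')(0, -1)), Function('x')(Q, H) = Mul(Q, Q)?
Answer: Rational(-1, 1198) ≈ -0.00083472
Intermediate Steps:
Function('O')(k, F) = Add(5, Mul(-2, k)) (Function('O')(k, F) = Add(5, Mul(-1, Add(k, k))) = Add(5, Mul(-1, Mul(2, k))) = Add(5, Mul(-2, k)))
Function('x')(Q, H) = Pow(Q, 2)
Function('S')(G, t) = Pow(G, 2) (Function('S')(G, t) = Add(Mul(G, G), Pow(0, 2)) = Add(Pow(G, 2), 0) = Pow(G, 2))
Function('d')(s, b) = Mul(s, Add(5, b, Mul(-2, s))) (Function('d')(s, b) = Mul(Add(Add(5, Mul(-2, s)), b), s) = Mul(Add(5, b, Mul(-2, s)), s) = Mul(s, Add(5, b, Mul(-2, s))))
Pow(Add(98927, Function('d')(Function('S')(15, -9), 0)), -1) = Pow(Add(98927, Mul(Pow(15, 2), Add(5, 0, Mul(-2, Pow(15, 2))))), -1) = Pow(Add(98927, Mul(225, Add(5, 0, Mul(-2, 225)))), -1) = Pow(Add(98927, Mul(225, Add(5, 0, -450))), -1) = Pow(Add(98927, Mul(225, -445)), -1) = Pow(Add(98927, -100125), -1) = Pow(-1198, -1) = Rational(-1, 1198)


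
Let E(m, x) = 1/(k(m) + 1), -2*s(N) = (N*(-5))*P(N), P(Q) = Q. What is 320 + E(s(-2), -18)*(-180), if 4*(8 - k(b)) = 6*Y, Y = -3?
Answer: 920/3 ≈ 306.67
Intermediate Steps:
k(b) = 25/2 (k(b) = 8 - 3*(-3)/2 = 8 - ¼*(-18) = 8 + 9/2 = 25/2)
s(N) = 5*N²/2 (s(N) = -N*(-5)*N/2 = -(-5*N)*N/2 = -(-5)*N²/2 = 5*N²/2)
E(m, x) = 2/27 (E(m, x) = 1/(25/2 + 1) = 1/(27/2) = 2/27)
320 + E(s(-2), -18)*(-180) = 320 + (2/27)*(-180) = 320 - 40/3 = 920/3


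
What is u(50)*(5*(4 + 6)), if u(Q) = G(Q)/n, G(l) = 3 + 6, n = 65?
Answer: 90/13 ≈ 6.9231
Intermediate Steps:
G(l) = 9
u(Q) = 9/65
u(50)*(5*(4 + 6)) = 9*(5*(4 + 6))/65 = 9*(5*10)/65 = (9/65)*50 = 90/13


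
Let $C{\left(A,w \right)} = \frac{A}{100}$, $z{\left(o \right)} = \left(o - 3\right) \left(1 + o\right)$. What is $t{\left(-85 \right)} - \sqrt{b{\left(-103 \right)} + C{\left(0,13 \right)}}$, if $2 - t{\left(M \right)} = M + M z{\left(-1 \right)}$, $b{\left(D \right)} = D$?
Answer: $87 - i \sqrt{103} \approx 87.0 - 10.149 i$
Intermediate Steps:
$z{\left(o \right)} = \left(1 + o\right) \left(-3 + o\right)$ ($z{\left(o \right)} = \left(-3 + o\right) \left(1 + o\right) = \left(1 + o\right) \left(-3 + o\right)$)
$C{\left(A,w \right)} = \frac{A}{100}$ ($C{\left(A,w \right)} = A \frac{1}{100} = \frac{A}{100}$)
$t{\left(M \right)} = 2 - M$ ($t{\left(M \right)} = 2 - \left(M + M \left(-3 + \left(-1\right)^{2} - -2\right)\right) = 2 - \left(M + M \left(-3 + 1 + 2\right)\right) = 2 - \left(M + M 0\right) = 2 - \left(M + 0\right) = 2 - M$)
$t{\left(-85 \right)} - \sqrt{b{\left(-103 \right)} + C{\left(0,13 \right)}} = \left(2 - -85\right) - \sqrt{-103 + \frac{1}{100} \cdot 0} = \left(2 + 85\right) - \sqrt{-103 + 0} = 87 - \sqrt{-103} = 87 - i \sqrt{103}$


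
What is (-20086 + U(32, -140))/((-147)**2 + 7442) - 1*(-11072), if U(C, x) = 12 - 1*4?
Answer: 321632594/29051 ≈ 11071.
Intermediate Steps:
U(C, x) = 8 (U(C, x) = 12 - 4 = 8)
(-20086 + U(32, -140))/((-147)**2 + 7442) - 1*(-11072) = (-20086 + 8)/((-147)**2 + 7442) - 1*(-11072) = -20078/(21609 + 7442) + 11072 = -20078/29051 + 11072 = 321632594/29051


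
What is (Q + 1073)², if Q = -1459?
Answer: 148996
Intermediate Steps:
(Q + 1073)² = (-1459 + 1073)² = (-386)² = 148996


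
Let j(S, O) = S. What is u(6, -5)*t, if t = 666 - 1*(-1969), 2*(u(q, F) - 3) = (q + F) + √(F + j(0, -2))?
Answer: 18445/2 + 2635*I*√5/2 ≈ 9222.5 + 2946.0*I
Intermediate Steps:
u(q, F) = 3 + F/2 + q/2 + √F/2 (u(q, F) = 3 + ((q + F) + √(F + 0))/2 = 3 + ((F + q) + √F)/2 = 3 + (F + q + √F)/2 = 3 + (F/2 + q/2 + √F/2) = 3 + F/2 + q/2 + √F/2)
t = 2635 (t = 666 + 1969 = 2635)
u(6, -5)*t = (3 + (½)*(-5) + (½)*6 + √(-5)/2)*2635 = (3 - 5/2 + 3 + (I*√5)/2)*2635 = (3 - 5/2 + 3 + I*√5/2)*2635 = (7/2 + I*√5/2)*2635 = 18445/2 + 2635*I*√5/2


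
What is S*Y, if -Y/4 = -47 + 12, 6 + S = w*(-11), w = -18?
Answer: 26880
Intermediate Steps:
S = 192 (S = -6 - 18*(-11) = -6 + 198 = 192)
Y = 140 (Y = -4*(-47 + 12) = -4*(-35) = 140)
S*Y = 192*140 = 26880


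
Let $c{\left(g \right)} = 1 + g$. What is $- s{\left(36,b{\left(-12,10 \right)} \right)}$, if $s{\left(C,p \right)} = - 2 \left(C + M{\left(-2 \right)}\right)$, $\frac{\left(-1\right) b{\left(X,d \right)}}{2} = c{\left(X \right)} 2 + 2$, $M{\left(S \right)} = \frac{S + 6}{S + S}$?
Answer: $70$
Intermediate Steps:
$M{\left(S \right)} = \frac{6 + S}{2 S}$
$b{\left(X,d \right)} = -8 - 4 X$ ($b{\left(X,d \right)} = - 2 \left(\left(1 + X\right) 2 + 2\right) = - 2 \left(\left(2 + 2 X\right) + 2\right) = - 2 \left(4 + 2 X\right) = -8 - 4 X$)
$s{\left(C,p \right)} = 2 - 2 C$ ($s{\left(C,p \right)} = - 2 \left(C + \frac{6 - 2}{2 \left(-2\right)}\right) = - 2 \left(C + \frac{1}{2} \left(- \frac{1}{2}\right) 4\right) = - 2 \left(C - 1\right) = - 2 \left(-1 + C\right) = 2 - 2 C$)
$- s{\left(36,b{\left(-12,10 \right)} \right)} = - (2 - 72) = \left(-1\right) \left(-70\right) = 70$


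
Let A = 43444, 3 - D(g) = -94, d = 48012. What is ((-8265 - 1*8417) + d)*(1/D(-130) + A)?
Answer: 132026781770/97 ≈ 1.3611e+9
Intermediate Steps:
D(g) = 97 (D(g) = 3 - 1*(-94) = 3 + 94 = 97)
((-8265 - 1*8417) + d)*(1/D(-130) + A) = ((-8265 - 1*8417) + 48012)*(1/97 + 43444) = ((-8265 - 8417) + 48012)*(1/97 + 43444) = (-16682 + 48012)*(4214069/97) = 31330*(4214069/97) = 132026781770/97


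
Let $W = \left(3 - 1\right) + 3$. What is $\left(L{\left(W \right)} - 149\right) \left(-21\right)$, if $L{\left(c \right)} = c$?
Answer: $3024$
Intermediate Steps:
$W = 5$ ($W = 2 + 3 = 5$)
$\left(L{\left(W \right)} - 149\right) \left(-21\right) = \left(5 - 149\right) \left(-21\right) = \left(-144\right) \left(-21\right) = 3024$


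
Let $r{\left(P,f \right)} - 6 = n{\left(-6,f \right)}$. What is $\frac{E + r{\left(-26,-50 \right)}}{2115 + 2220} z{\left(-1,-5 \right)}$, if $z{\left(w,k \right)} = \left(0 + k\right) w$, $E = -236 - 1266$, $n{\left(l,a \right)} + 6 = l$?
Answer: $- \frac{1508}{867} \approx -1.7393$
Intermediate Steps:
$n{\left(l,a \right)} = -6 + l$
$r{\left(P,f \right)} = -6$ ($r{\left(P,f \right)} = 6 - 12 = -6$)
$E = -1502$ ($E = -236 - 1266 = -1502$)
$z{\left(w,k \right)} = k w$
$\frac{E + r{\left(-26,-50 \right)}}{2115 + 2220} z{\left(-1,-5 \right)} = \frac{-1502 - 6}{2115 + 2220} \left(\left(-5\right) \left(-1\right)\right) = - \frac{1508}{4335} \cdot 5 = \left(-1508\right) \frac{1}{4335} \cdot 5 = \left(- \frac{1508}{4335}\right) 5 = - \frac{1508}{867}$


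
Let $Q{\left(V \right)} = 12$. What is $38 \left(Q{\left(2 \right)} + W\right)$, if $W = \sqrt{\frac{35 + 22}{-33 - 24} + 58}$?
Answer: $456 + 38 \sqrt{57} \approx 742.89$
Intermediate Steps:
$W = \sqrt{57}$ ($W = \sqrt{\frac{57}{-57} + 58} = \sqrt{57 \left(- \frac{1}{57}\right) + 58} = \sqrt{-1 + 58} = \sqrt{57} \approx 7.5498$)
$38 \left(Q{\left(2 \right)} + W\right) = 38 \left(12 + \sqrt{57}\right) = 456 + 38 \sqrt{57}$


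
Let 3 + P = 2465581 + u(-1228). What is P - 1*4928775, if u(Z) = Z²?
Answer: -955213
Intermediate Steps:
P = 3973562 (P = -3 + (2465581 + (-1228)²) = -3 + (2465581 + 1507984) = -3 + 3973565 = 3973562)
P - 1*4928775 = 3973562 - 1*4928775 = 3973562 - 4928775 = -955213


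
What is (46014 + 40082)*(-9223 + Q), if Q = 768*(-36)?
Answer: -3174445616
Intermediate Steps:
Q = -27648
(46014 + 40082)*(-9223 + Q) = (46014 + 40082)*(-9223 - 27648) = 86096*(-36871) = -3174445616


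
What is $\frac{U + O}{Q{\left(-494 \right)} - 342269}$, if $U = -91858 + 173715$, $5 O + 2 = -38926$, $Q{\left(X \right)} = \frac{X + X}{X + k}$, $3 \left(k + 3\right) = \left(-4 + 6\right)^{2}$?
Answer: $- \frac{550720859}{2544755195} \approx -0.21641$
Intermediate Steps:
$k = - \frac{5}{3}$ ($k = -3 + \frac{\left(-4 + 6\right)^{2}}{3} = -3 + \frac{2^{2}}{3} = -3 + \frac{1}{3} \cdot 4 = -3 + \frac{4}{3} = - \frac{5}{3} \approx -1.6667$)
$Q{\left(X \right)} = \frac{2 X}{- \frac{5}{3} + X}$ ($Q{\left(X \right)} = \frac{X + X}{X - \frac{5}{3}} = \frac{2 X}{- \frac{5}{3} + X}$)
$O = - \frac{38928}{5}$ ($O = - \frac{2}{5} + \frac{1}{5} \left(-38926\right) = - \frac{2}{5} - \frac{38926}{5} = - \frac{38928}{5} \approx -7785.6$)
$U = 81857$
$\frac{U + O}{Q{\left(-494 \right)} - 342269} = \frac{81857 - \frac{38928}{5}}{6 \left(-494\right) \frac{1}{-5 + 3 \left(-494\right)} - 342269} = \frac{370357}{5 \left(6 \left(-494\right) \frac{1}{-5 - 1482} - 342269\right)} = \frac{370357}{5 \left(6 \left(-494\right) \frac{1}{-1487} - 342269\right)} = \frac{370357}{5 \left(6 \left(-494\right) \left(- \frac{1}{1487}\right) - 342269\right)} = \frac{370357}{5 \left(\frac{2964}{1487} - 342269\right)} = \frac{370357}{5 \left(- \frac{508951039}{1487}\right)} = \frac{370357}{5} \left(- \frac{1487}{508951039}\right) = - \frac{550720859}{2544755195}$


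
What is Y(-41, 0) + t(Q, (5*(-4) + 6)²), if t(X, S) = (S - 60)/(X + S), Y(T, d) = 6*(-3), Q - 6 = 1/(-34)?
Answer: -118982/6867 ≈ -17.327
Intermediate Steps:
Q = 203/34 (Q = 6 + 1/(-34) = 6 - 1/34 = 203/34 ≈ 5.9706)
Y(T, d) = -18
t(X, S) = (-60 + S)/(S + X)
Y(-41, 0) + t(Q, (5*(-4) + 6)²) = -18 + (-60 + (5*(-4) + 6)²)/((5*(-4) + 6)² + 203/34) = -18 + (-60 + (-20 + 6)²)/((-20 + 6)² + 203/34) = -18 + (-60 + (-14)²)/((-14)² + 203/34) = -18 + (-60 + 196)/(196 + 203/34) = -18 + 136/(6867/34) = -18 + (34/6867)*136 = -18 + 4624/6867 = -118982/6867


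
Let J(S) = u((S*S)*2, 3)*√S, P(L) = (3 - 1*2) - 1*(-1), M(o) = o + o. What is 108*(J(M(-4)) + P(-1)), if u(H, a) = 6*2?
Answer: 216 + 2592*I*√2 ≈ 216.0 + 3665.6*I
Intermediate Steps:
M(o) = 2*o
u(H, a) = 12
P(L) = 2 (P(L) = (3 - 2) + 1 = 1 + 1 = 2)
J(S) = 12*√S
108*(J(M(-4)) + P(-1)) = 108*(12*√(2*(-4)) + 2) = 108*(12*√(-8) + 2) = 108*(12*(2*I*√2) + 2) = 108*(24*I*√2 + 2) = 108*(2 + 24*I*√2) = 216 + 2592*I*√2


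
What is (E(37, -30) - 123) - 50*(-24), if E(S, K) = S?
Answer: 1114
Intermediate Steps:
(E(37, -30) - 123) - 50*(-24) = (37 - 123) - 50*(-24) = -86 + 1200 = 1114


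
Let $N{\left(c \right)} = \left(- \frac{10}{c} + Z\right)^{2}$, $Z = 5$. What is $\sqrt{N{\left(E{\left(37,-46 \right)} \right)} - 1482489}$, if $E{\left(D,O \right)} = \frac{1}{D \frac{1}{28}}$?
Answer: $\frac{i \sqrt{290554619}}{14} \approx 1217.5 i$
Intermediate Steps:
$E{\left(D,O \right)} = \frac{28}{D}$ ($E{\left(D,O \right)} = \frac{1}{D \frac{1}{28}} = \frac{1}{\frac{1}{28} D} = \frac{28}{D}$)
$N{\left(c \right)} = \left(5 - \frac{10}{c}\right)^{2}$ ($N{\left(c \right)} = \left(- \frac{10}{c} + 5\right)^{2} = \left(5 - \frac{10}{c}\right)^{2}$)
$\sqrt{N{\left(E{\left(37,-46 \right)} \right)} - 1482489} = \sqrt{\frac{25 \left(-2 + \frac{28}{37}\right)^{2}}{\frac{784}{1369}} - 1482489} = \sqrt{25 \cdot \frac{1369}{784} \left(- \frac{46}{37}\right)^{2} - 1482489} = \sqrt{25 \cdot \frac{1369}{784} \cdot \frac{2116}{1369} - 1482489} = \sqrt{\frac{13225}{196} - 1482489} = \sqrt{- \frac{290554619}{196}} = \frac{i \sqrt{290554619}}{14}$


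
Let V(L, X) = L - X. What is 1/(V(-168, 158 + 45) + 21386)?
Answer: 1/21015 ≈ 4.7585e-5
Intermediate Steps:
1/(V(-168, 158 + 45) + 21386) = 1/((-168 - (158 + 45)) + 21386) = 1/((-168 - 1*203) + 21386) = 1/((-168 - 203) + 21386) = 1/(-371 + 21386) = 1/21015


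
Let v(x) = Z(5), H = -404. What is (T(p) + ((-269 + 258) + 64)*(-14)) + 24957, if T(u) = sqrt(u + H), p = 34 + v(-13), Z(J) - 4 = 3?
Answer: 24215 + 11*I*sqrt(3) ≈ 24215.0 + 19.053*I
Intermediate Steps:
Z(J) = 7 (Z(J) = 4 + 3 = 7)
v(x) = 7
p = 41 (p = 34 + 7 = 41)
T(u) = sqrt(-404 + u) (T(u) = sqrt(u - 404) = sqrt(-404 + u))
(T(p) + ((-269 + 258) + 64)*(-14)) + 24957 = (sqrt(-404 + 41) + ((-269 + 258) + 64)*(-14)) + 24957 = (sqrt(-363) + (-11 + 64)*(-14)) + 24957 = (11*I*sqrt(3) + 53*(-14)) + 24957 = (11*I*sqrt(3) - 742) + 24957 = (-742 + 11*I*sqrt(3)) + 24957 = 24215 + 11*I*sqrt(3)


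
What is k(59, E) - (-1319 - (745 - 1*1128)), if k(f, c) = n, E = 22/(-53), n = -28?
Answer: 908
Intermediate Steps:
E = -22/53 (E = 22*(-1/53) = -22/53 ≈ -0.41509)
k(f, c) = -28
k(59, E) - (-1319 - (745 - 1*1128)) = -28 - (-1319 - (745 - 1*1128)) = -28 - (-1319 - (745 - 1128)) = -28 - (-1319 - 1*(-383)) = -28 - (-1319 + 383) = -28 - 1*(-936) = -28 + 936 = 908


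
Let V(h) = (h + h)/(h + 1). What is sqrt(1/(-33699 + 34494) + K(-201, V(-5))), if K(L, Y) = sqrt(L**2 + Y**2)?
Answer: sqrt(3180 + 1264050*sqrt(161629))/1590 ≈ 14.178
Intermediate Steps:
V(h) = 2*h/(1 + h) (V(h) = (2*h)/(1 + h) = 2*h/(1 + h))
sqrt(1/(-33699 + 34494) + K(-201, V(-5))) = sqrt(1/(-33699 + 34494) + sqrt((-201)**2 + (2*(-5)/(1 - 5))**2)) = sqrt(1/795 + sqrt(40401 + (2*(-5)/(-4))**2)) = sqrt(1/795 + sqrt(40401 + (2*(-5)*(-1/4))**2)) = sqrt(1/795 + sqrt(40401 + (5/2)**2)) = sqrt(1/795 + sqrt(40401 + 25/4)) = sqrt(1/795 + sqrt(161629/4)) = sqrt(1/795 + sqrt(161629)/2)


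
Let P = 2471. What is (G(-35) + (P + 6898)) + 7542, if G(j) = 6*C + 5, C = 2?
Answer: 16928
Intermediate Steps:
G(j) = 17 (G(j) = 6*2 + 5 = 12 + 5 = 17)
(G(-35) + (P + 6898)) + 7542 = (17 + (2471 + 6898)) + 7542 = (17 + 9369) + 7542 = 9386 + 7542 = 16928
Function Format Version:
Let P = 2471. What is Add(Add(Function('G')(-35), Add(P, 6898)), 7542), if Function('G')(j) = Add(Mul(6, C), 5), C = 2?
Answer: 16928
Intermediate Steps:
Function('G')(j) = 17 (Function('G')(j) = Add(Mul(6, 2), 5) = Add(12, 5) = 17)
Add(Add(Function('G')(-35), Add(P, 6898)), 7542) = Add(Add(17, Add(2471, 6898)), 7542) = Add(Add(17, 9369), 7542) = Add(9386, 7542) = 16928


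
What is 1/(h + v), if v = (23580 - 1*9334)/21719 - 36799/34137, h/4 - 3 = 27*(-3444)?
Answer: -741421503/275764626747599 ≈ -2.6886e-6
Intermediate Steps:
h = -371940 (h = 12 + 4*(27*(-3444)) = 12 + 4*(-92988) = 12 - 371952 = -371940)
v = -312921779/741421503 (v = (23580 - 9334)*(1/21719) - 36799*1/34137 = 14246*(1/21719) - 36799/34137 = 14246/21719 - 36799/34137 = -312921779/741421503 ≈ -0.42206)
1/(h + v) = 1/(-371940 - 312921779/741421503) = 1/(-275764626747599/741421503) = -741421503/275764626747599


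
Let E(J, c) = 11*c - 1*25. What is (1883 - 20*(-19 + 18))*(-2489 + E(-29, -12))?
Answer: -5035338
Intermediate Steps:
E(J, c) = -25 + 11*c (E(J, c) = 11*c - 25 = -25 + 11*c)
(1883 - 20*(-19 + 18))*(-2489 + E(-29, -12)) = (1883 - 20*(-19 + 18))*(-2489 + (-25 + 11*(-12))) = (1883 - 20*(-1))*(-2489 + (-25 - 132)) = (1883 + 20)*(-2489 - 157) = 1903*(-2646) = -5035338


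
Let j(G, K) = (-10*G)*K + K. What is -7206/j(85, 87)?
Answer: 2402/24621 ≈ 0.097559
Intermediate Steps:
j(G, K) = K - 10*G*K (j(G, K) = -10*G*K + K = K - 10*G*K)
-7206/j(85, 87) = -7206*1/(87*(1 - 10*85)) = -7206*1/(87*(1 - 850)) = -7206/(87*(-849)) = -7206/(-73863) = -7206*(-1/73863) = 2402/24621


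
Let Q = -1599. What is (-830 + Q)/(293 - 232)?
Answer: -2429/61 ≈ -39.820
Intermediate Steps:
(-830 + Q)/(293 - 232) = (-830 - 1599)/(293 - 232) = -2429/61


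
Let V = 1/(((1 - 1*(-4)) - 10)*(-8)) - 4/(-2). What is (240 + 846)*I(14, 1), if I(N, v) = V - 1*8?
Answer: -129777/20 ≈ -6488.9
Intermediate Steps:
V = 81/40 (V = -⅛/((1 + 4) - 10) - 4*(-½) = -⅛/(5 - 10) + 2 = -⅛/(-5) + 2 = -⅕*(-⅛) + 2 = 1/40 + 2 = 81/40 ≈ 2.0250)
I(N, v) = -239/40 (I(N, v) = 81/40 - 1*8 = 81/40 - 8 = -239/40)
(240 + 846)*I(14, 1) = (240 + 846)*(-239/40) = 1086*(-239/40) = -129777/20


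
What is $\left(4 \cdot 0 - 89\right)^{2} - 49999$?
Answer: $-42078$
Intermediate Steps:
$\left(4 \cdot 0 - 89\right)^{2} - 49999 = \left(0 - 89\right)^{2} - 49999 = \left(-89\right)^{2} - 49999 = 7921 - 49999 = -42078$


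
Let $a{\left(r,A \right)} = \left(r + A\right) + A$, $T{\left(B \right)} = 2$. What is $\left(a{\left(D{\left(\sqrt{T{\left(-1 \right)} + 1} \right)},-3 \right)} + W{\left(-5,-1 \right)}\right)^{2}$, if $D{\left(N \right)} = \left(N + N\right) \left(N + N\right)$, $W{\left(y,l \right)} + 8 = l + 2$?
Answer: $1$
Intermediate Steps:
$W{\left(y,l \right)} = -6 + l$ ($W{\left(y,l \right)} = -8 + \left(l + 2\right) = -8 + \left(2 + l\right) = -6 + l$)
$D{\left(N \right)} = 4 N^{2}$ ($D{\left(N \right)} = 2 N 2 N = 4 N^{2}$)
$a{\left(r,A \right)} = r + 2 A$ ($a{\left(r,A \right)} = \left(A + r\right) + A = r + 2 A$)
$\left(a{\left(D{\left(\sqrt{T{\left(-1 \right)} + 1} \right)},-3 \right)} + W{\left(-5,-1 \right)}\right)^{2} = \left(\left(4 \left(\sqrt{2 + 1}\right)^{2} + 2 \left(-3\right)\right) - 7\right)^{2} = \left(\left(4 \left(\sqrt{3}\right)^{2} - 6\right) - 7\right)^{2} = \left(\left(4 \cdot 3 - 6\right) - 7\right)^{2} = \left(\left(12 - 6\right) - 7\right)^{2} = \left(6 - 7\right)^{2} = \left(-1\right)^{2} = 1$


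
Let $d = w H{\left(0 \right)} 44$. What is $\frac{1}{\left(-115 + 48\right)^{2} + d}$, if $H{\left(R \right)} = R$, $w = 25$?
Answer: $\frac{1}{4489} \approx 0.00022277$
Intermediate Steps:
$d = 0$ ($d = 25 \cdot 0 \cdot 44 = 0 \cdot 44 = 0$)
$\frac{1}{\left(-115 + 48\right)^{2} + d} = \frac{1}{\left(-115 + 48\right)^{2} + 0} = \frac{1}{\left(-67\right)^{2} + 0} = \frac{1}{4489 + 0} = \frac{1}{4489}$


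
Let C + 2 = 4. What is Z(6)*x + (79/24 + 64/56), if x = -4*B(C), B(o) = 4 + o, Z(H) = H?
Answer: -23447/168 ≈ -139.57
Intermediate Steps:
C = 2 (C = -2 + 4 = 2)
x = -24 (x = -4*(4 + 2) = -4*6 = -24)
Z(6)*x + (79/24 + 64/56) = 6*(-24) + (79/24 + 64/56) = -144 + (79*(1/24) + 64*(1/56)) = -144 + (79/24 + 8/7) = -144 + 745/168 = -23447/168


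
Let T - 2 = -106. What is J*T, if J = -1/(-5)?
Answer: -104/5 ≈ -20.800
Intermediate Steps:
T = -104 (T = 2 - 106 = -104)
J = ⅕ (J = -1*(-⅕) = ⅕ ≈ 0.20000)
J*T = (⅕)*(-104) = -104/5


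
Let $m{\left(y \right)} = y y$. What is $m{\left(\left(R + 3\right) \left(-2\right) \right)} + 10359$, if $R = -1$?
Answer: $10375$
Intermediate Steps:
$m{\left(y \right)} = y^{2}$
$m{\left(\left(R + 3\right) \left(-2\right) \right)} + 10359 = \left(\left(-1 + 3\right) \left(-2\right)\right)^{2} + 10359 = \left(2 \left(-2\right)\right)^{2} + 10359 = \left(-4\right)^{2} + 10359 = 16 + 10359 = 10375$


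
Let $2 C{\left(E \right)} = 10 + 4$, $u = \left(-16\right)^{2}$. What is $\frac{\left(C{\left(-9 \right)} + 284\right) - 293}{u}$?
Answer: $- \frac{1}{128} \approx -0.0078125$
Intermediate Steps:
$u = 256$
$C{\left(E \right)} = 7$ ($C{\left(E \right)} = \frac{10 + 4}{2} = \frac{1}{2} \cdot 14 = 7$)
$\frac{\left(C{\left(-9 \right)} + 284\right) - 293}{u} = \frac{\left(7 + 284\right) - 293}{256} = \left(291 - 293\right) \frac{1}{256} = \left(-2\right) \frac{1}{256} = - \frac{1}{128}$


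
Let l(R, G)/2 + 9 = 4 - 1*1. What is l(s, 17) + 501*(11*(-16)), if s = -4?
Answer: -88188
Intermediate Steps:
l(R, G) = -12 (l(R, G) = -18 + 2*(4 - 1*1) = -18 + 2*(4 - 1) = -18 + 2*3 = -18 + 6 = -12)
l(s, 17) + 501*(11*(-16)) = -12 + 501*(11*(-16)) = -12 + 501*(-176) = -12 - 88176 = -88188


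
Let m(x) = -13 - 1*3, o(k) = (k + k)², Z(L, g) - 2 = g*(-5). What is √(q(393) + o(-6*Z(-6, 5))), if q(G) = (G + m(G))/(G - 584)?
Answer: √2778904649/191 ≈ 276.00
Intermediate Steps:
Z(L, g) = 2 - 5*g (Z(L, g) = 2 + g*(-5) = 2 - 5*g)
o(k) = 4*k² (o(k) = (2*k)² = 4*k²)
m(x) = -16 (m(x) = -13 - 3 = -16)
q(G) = (-16 + G)/(-584 + G) (q(G) = (G - 16)/(G - 584) = (-16 + G)/(-584 + G))
√(q(393) + o(-6*Z(-6, 5))) = √((-16 + 393)/(-584 + 393) + 4*(-6*(2 - 5*5))²) = √(377/(-191) + 4*(-6*(2 - 25))²) = √(-1/191*377 + 4*(-6*(-23))²) = √(-377/191 + 4*138²) = √(-377/191 + 4*19044) = √(-377/191 + 76176) = √(14549239/191) = √2778904649/191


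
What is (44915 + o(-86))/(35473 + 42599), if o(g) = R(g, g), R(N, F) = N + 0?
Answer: 14943/26024 ≈ 0.57420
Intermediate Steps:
R(N, F) = N
o(g) = g
(44915 + o(-86))/(35473 + 42599) = (44915 - 86)/(35473 + 42599) = 44829/78072 = 44829*(1/78072) = 14943/26024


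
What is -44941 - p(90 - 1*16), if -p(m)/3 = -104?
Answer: -45253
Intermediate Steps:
p(m) = 312 (p(m) = -3*(-104) = 312)
-44941 - p(90 - 1*16) = -44941 - 1*312 = -44941 - 312 = -45253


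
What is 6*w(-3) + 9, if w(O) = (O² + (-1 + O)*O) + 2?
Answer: 147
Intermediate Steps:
w(O) = 2 + O² + O*(-1 + O) (w(O) = (O² + O*(-1 + O)) + 2 = 2 + O² + O*(-1 + O))
6*w(-3) + 9 = 6*(2 - 1*(-3) + 2*(-3)²) + 9 = 6*(2 + 3 + 2*9) + 9 = 6*(2 + 3 + 18) + 9 = 6*23 + 9 = 138 + 9 = 147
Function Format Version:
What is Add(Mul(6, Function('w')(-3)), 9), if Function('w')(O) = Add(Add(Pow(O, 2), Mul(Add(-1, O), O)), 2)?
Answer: 147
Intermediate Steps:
Function('w')(O) = Add(2, Pow(O, 2), Mul(O, Add(-1, O))) (Function('w')(O) = Add(Add(Pow(O, 2), Mul(O, Add(-1, O))), 2) = Add(2, Pow(O, 2), Mul(O, Add(-1, O))))
Add(Mul(6, Function('w')(-3)), 9) = Add(Mul(6, Add(2, Mul(-1, -3), Mul(2, Pow(-3, 2)))), 9) = Add(Mul(6, Add(2, 3, Mul(2, 9))), 9) = Add(Mul(6, Add(2, 3, 18)), 9) = Add(Mul(6, 23), 9) = Add(138, 9) = 147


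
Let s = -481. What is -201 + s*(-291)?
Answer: 139770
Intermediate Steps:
-201 + s*(-291) = -201 - 481*(-291) = -201 + 139971 = 139770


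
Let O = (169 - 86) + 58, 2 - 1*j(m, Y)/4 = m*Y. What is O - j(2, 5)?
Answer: 173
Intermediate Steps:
j(m, Y) = 8 - 4*Y*m (j(m, Y) = 8 - 4*m*Y = 8 - 4*Y*m)
O = 141 (O = 83 + 58 = 141)
O - j(2, 5) = 141 - (8 - 4*5*2) = 141 - (8 - 40) = 141 - 1*(-32) = 141 + 32 = 173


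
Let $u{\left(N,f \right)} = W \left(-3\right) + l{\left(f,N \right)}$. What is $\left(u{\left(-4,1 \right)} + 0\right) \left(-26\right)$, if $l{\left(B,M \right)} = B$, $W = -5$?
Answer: $-416$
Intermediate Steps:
$u{\left(N,f \right)} = 15 + f$ ($u{\left(N,f \right)} = \left(-5\right) \left(-3\right) + f = 15 + f$)
$\left(u{\left(-4,1 \right)} + 0\right) \left(-26\right) = \left(\left(15 + 1\right) + 0\right) \left(-26\right) = \left(16 + 0\right) \left(-26\right) = 16 \left(-26\right) = -416$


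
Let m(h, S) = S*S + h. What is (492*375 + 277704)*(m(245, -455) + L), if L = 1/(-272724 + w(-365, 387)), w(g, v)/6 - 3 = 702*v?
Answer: 21672394844303874/226223 ≈ 9.5801e+10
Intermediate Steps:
w(g, v) = 18 + 4212*v (w(g, v) = 18 + 6*(702*v) = 18 + 4212*v)
m(h, S) = h + S² (m(h, S) = S² + h = h + S²)
L = 1/1357338 (L = 1/(-272724 + (18 + 4212*387)) = 1/(-272724 + (18 + 1630044)) = 1/(-272724 + 1630062) = 1/1357338 ≈ 7.3674e-7)
(492*375 + 277704)*(m(245, -455) + L) = (492*375 + 277704)*((245 + (-455)²) + 1/1357338) = (184500 + 277704)*((245 + 207025) + 1/1357338) = 462204*(207270 + 1/1357338) = 462204*(281335447261/1357338) = 21672394844303874/226223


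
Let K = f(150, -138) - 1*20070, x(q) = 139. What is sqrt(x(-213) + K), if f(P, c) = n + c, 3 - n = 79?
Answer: I*sqrt(20145) ≈ 141.93*I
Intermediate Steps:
n = -76 (n = 3 - 1*79 = 3 - 79 = -76)
f(P, c) = -76 + c
K = -20284 (K = (-76 - 138) - 1*20070 = -214 - 20070 = -20284)
sqrt(x(-213) + K) = sqrt(139 - 20284) = sqrt(-20145) = I*sqrt(20145)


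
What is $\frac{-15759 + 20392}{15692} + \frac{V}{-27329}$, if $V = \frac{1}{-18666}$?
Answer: $\frac{1181700201427}{4002425952444} \approx 0.29525$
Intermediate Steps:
$V = - \frac{1}{18666} \approx -5.3573 \cdot 10^{-5}$
$\frac{-15759 + 20392}{15692} + \frac{V}{-27329} = \frac{-15759 + 20392}{15692} - \frac{1}{18666 \left(-27329\right)} = 4633 \cdot \frac{1}{15692} - - \frac{1}{510123114} = \frac{4633}{15692} + \frac{1}{510123114} = \frac{1181700201427}{4002425952444}$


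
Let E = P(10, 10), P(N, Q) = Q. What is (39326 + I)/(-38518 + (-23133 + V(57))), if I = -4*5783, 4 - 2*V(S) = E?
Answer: -8097/30827 ≈ -0.26266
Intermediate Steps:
E = 10
V(S) = -3 (V(S) = 2 - ½*10 = 2 - 5 = -3)
I = -23132
(39326 + I)/(-38518 + (-23133 + V(57))) = (39326 - 23132)/(-38518 + (-23133 - 3)) = 16194/(-38518 - 23136) = 16194/(-61654) = 16194*(-1/61654) = -8097/30827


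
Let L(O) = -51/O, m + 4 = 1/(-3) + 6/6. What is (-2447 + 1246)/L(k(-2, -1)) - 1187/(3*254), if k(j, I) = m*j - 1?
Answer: 301493/2286 ≈ 131.89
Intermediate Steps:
m = -10/3 (m = -4 + (1/(-3) + 6/6) = -4 + (1*(-⅓) + 6*(⅙)) = -4 + (-⅓ + 1) = -4 + ⅔ = -10/3 ≈ -3.3333)
k(j, I) = -1 - 10*j/3 (k(j, I) = -10*j/3 - 1 = -1 - 10*j/3)
(-2447 + 1246)/L(k(-2, -1)) - 1187/(3*254) = (-2447 + 1246)/((-51/(-1 - 10/3*(-2)))) - 1187/(3*254) = -1201/((-51/(-1 + 20/3))) - 1187/762 = -1201/((-51/17/3)) - 1187*1/762 = -1201/((-51*3/17)) - 1187/762 = -1201/(-9) - 1187/762 = -1201*(-⅑) - 1187/762 = 1201/9 - 1187/762 = 301493/2286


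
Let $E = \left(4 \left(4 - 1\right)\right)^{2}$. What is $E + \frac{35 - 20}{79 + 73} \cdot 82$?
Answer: $\frac{11559}{76} \approx 152.09$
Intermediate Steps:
$E = 144$ ($E = \left(4 \cdot 3\right)^{2} = 12^{2} = 144$)
$E + \frac{35 - 20}{79 + 73} \cdot 82 = 144 + \frac{35 - 20}{79 + 73} \cdot 82 = 144 + \frac{15}{152} \cdot 82 = 144 + \frac{615}{76} = \frac{11559}{76}$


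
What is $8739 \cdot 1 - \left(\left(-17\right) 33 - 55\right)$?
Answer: $9355$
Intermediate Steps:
$8739 \cdot 1 - \left(\left(-17\right) 33 - 55\right) = 8739 - \left(-561 - 55\right) = 8739 - -616 = 8739 + 616 = 9355$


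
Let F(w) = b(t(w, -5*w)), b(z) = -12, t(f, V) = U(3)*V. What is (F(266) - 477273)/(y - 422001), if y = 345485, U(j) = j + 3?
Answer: 10155/1628 ≈ 6.2377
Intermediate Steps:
U(j) = 3 + j
t(f, V) = 6*V (t(f, V) = (3 + 3)*V = 6*V)
F(w) = -12
(F(266) - 477273)/(y - 422001) = (-12 - 477273)/(345485 - 422001) = -477285/(-76516) = -477285*(-1/76516) = 10155/1628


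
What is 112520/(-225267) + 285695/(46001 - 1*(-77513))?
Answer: 50459860285/27823628238 ≈ 1.8136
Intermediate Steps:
112520/(-225267) + 285695/(46001 - 1*(-77513)) = 112520*(-1/225267) + 285695/(46001 + 77513) = -112520/225267 + 285695/123514 = 50459860285/27823628238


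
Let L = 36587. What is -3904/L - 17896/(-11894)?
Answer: 304163388/217582889 ≈ 1.3979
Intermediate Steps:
-3904/L - 17896/(-11894) = -3904/36587 - 17896/(-11894) = -3904*1/36587 - 17896*(-1/11894) = -3904/36587 + 8948/5947 = 304163388/217582889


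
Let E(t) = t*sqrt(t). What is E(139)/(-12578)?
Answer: -139*sqrt(139)/12578 ≈ -0.13029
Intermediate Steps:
E(t) = t**(3/2)
E(139)/(-12578) = 139**(3/2)/(-12578) = (139*sqrt(139))*(-1/12578) = -139*sqrt(139)/12578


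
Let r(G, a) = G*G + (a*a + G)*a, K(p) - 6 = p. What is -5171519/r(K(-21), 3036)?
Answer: -5171519/27983665341 ≈ -0.00018480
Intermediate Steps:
K(p) = 6 + p
r(G, a) = G**2 + a*(G + a**2) (r(G, a) = G**2 + (a**2 + G)*a = G**2 + (G + a**2)*a = G**2 + a*(G + a**2))
-5171519/r(K(-21), 3036) = -5171519/((6 - 21)**2 + 3036**3 + (6 - 21)*3036) = -5171519/((-15)**2 + 27983710656 - 15*3036) = -5171519/(225 + 27983710656 - 45540) = -5171519/27983665341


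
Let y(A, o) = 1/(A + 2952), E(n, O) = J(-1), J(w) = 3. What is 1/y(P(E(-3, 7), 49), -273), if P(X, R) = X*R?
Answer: 3099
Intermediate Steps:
E(n, O) = 3
P(X, R) = R*X
y(A, o) = 1/(2952 + A)
1/y(P(E(-3, 7), 49), -273) = 1/(1/(2952 + 49*3)) = 1/(1/(2952 + 147)) = 1/(1/3099) = 3099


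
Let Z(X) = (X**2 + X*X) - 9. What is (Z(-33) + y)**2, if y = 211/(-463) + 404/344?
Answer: 7463898872911881/1585473124 ≈ 4.7077e+6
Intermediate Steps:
Z(X) = -9 + 2*X**2 (Z(X) = (X**2 + X**2) - 9 = 2*X**2 - 9 = -9 + 2*X**2)
y = 28617/39818 (y = 211*(-1/463) + 404*(1/344) = -211/463 + 101/86 = 28617/39818 ≈ 0.71869)
(Z(-33) + y)**2 = ((-9 + 2*(-33)**2) + 28617/39818)**2 = ((-9 + 2*1089) + 28617/39818)**2 = ((-9 + 2178) + 28617/39818)**2 = (2169 + 28617/39818)**2 = (86393859/39818)**2 = 7463898872911881/1585473124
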